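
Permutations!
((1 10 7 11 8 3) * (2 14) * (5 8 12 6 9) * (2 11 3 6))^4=(14)=[0, 1, 2, 3, 4, 5, 6, 7, 8, 9, 10, 11, 12, 13, 14]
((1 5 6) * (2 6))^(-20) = (6) = [0, 1, 2, 3, 4, 5, 6]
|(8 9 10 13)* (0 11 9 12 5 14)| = 9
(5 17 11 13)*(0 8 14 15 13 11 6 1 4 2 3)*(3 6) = (0 8 14 15 13 5 17 3)(1 4 2 6) = [8, 4, 6, 0, 2, 17, 1, 7, 14, 9, 10, 11, 12, 5, 15, 13, 16, 3]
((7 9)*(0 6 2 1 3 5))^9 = [1, 0, 5, 6, 4, 2, 3, 9, 8, 7] = (0 1)(2 5)(3 6)(7 9)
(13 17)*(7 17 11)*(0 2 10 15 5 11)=(0 2 10 15 5 11 7 17 13)=[2, 1, 10, 3, 4, 11, 6, 17, 8, 9, 15, 7, 12, 0, 14, 5, 16, 13]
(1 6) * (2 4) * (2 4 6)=(1 2 6)=[0, 2, 6, 3, 4, 5, 1]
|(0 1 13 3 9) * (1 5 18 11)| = |(0 5 18 11 1 13 3 9)| = 8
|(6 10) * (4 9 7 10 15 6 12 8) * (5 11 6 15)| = 6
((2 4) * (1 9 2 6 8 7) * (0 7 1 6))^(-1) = (0 4 2 9 1 8 6 7) = [4, 8, 9, 3, 2, 5, 7, 0, 6, 1]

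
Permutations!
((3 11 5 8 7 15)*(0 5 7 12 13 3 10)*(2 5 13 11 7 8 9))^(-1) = (0 10 15 7 3 13)(2 9 5)(8 11 12) = [10, 1, 9, 13, 4, 2, 6, 3, 11, 5, 15, 12, 8, 0, 14, 7]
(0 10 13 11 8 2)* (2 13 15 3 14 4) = (0 10 15 3 14 4 2)(8 13 11) = [10, 1, 0, 14, 2, 5, 6, 7, 13, 9, 15, 8, 12, 11, 4, 3]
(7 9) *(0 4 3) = [4, 1, 2, 0, 3, 5, 6, 9, 8, 7] = (0 4 3)(7 9)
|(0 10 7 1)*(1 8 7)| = 6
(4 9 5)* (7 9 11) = (4 11 7 9 5) = [0, 1, 2, 3, 11, 4, 6, 9, 8, 5, 10, 7]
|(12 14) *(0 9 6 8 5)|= |(0 9 6 8 5)(12 14)|= 10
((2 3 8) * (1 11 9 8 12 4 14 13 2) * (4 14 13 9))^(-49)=(1 11 4 13 2 3 12 14 9 8)=[0, 11, 3, 12, 13, 5, 6, 7, 1, 8, 10, 4, 14, 2, 9]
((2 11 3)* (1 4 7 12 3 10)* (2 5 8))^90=(12)=[0, 1, 2, 3, 4, 5, 6, 7, 8, 9, 10, 11, 12]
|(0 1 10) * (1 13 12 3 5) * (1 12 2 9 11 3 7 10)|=10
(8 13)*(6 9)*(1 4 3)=(1 4 3)(6 9)(8 13)=[0, 4, 2, 1, 3, 5, 9, 7, 13, 6, 10, 11, 12, 8]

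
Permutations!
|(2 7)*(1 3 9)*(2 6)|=|(1 3 9)(2 7 6)|=3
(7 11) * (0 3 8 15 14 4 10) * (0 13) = (0 3 8 15 14 4 10 13)(7 11) = [3, 1, 2, 8, 10, 5, 6, 11, 15, 9, 13, 7, 12, 0, 4, 14]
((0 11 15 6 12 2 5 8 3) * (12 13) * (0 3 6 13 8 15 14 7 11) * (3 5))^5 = (2 12 13 15 5 3)(6 8)(7 14 11) = [0, 1, 12, 2, 4, 3, 8, 14, 6, 9, 10, 7, 13, 15, 11, 5]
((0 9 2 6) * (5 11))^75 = [6, 1, 9, 3, 4, 11, 2, 7, 8, 0, 10, 5] = (0 6 2 9)(5 11)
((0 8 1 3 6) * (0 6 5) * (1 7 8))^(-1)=(0 5 3 1)(7 8)=[5, 0, 2, 1, 4, 3, 6, 8, 7]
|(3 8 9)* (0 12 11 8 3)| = 5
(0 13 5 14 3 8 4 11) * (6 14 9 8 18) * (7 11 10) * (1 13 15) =(0 15 1 13 5 9 8 4 10 7 11)(3 18 6 14) =[15, 13, 2, 18, 10, 9, 14, 11, 4, 8, 7, 0, 12, 5, 3, 1, 16, 17, 6]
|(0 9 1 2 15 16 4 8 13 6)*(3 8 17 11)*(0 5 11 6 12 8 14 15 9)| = 9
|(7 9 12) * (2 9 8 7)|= 6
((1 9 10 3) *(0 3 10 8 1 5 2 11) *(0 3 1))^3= [8, 0, 5, 11, 4, 3, 6, 7, 9, 1, 10, 2]= (0 8 9 1)(2 5 3 11)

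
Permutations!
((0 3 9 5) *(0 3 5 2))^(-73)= [3, 1, 5, 2, 4, 9, 6, 7, 8, 0]= (0 3 2 5 9)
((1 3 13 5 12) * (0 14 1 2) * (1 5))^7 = (0 5 2 14 12)(1 3 13) = [5, 3, 14, 13, 4, 2, 6, 7, 8, 9, 10, 11, 0, 1, 12]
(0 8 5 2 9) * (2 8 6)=(0 6 2 9)(5 8)=[6, 1, 9, 3, 4, 8, 2, 7, 5, 0]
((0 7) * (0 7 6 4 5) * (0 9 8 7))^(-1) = (0 7 8 9 5 4 6) = [7, 1, 2, 3, 6, 4, 0, 8, 9, 5]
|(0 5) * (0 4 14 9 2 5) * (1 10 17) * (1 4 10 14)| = |(1 14 9 2 5 10 17 4)| = 8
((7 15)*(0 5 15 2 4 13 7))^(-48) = [0, 1, 2, 3, 4, 5, 6, 7, 8, 9, 10, 11, 12, 13, 14, 15] = (15)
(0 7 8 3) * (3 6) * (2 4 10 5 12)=(0 7 8 6 3)(2 4 10 5 12)=[7, 1, 4, 0, 10, 12, 3, 8, 6, 9, 5, 11, 2]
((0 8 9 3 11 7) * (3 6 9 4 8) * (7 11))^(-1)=(11)(0 7 3)(4 8)(6 9)=[7, 1, 2, 0, 8, 5, 9, 3, 4, 6, 10, 11]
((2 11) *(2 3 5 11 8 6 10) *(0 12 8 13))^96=(0 2 6 12 13 10 8)=[2, 1, 6, 3, 4, 5, 12, 7, 0, 9, 8, 11, 13, 10]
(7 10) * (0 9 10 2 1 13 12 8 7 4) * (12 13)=(13)(0 9 10 4)(1 12 8 7 2)=[9, 12, 1, 3, 0, 5, 6, 2, 7, 10, 4, 11, 8, 13]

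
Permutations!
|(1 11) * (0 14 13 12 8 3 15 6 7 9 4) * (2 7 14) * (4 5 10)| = 14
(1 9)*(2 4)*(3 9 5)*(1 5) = (2 4)(3 9 5) = [0, 1, 4, 9, 2, 3, 6, 7, 8, 5]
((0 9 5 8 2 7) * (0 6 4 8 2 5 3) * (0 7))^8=(0 2 5 8 4 6 7 3 9)=[2, 1, 5, 9, 6, 8, 7, 3, 4, 0]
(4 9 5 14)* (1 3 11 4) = (1 3 11 4 9 5 14) = [0, 3, 2, 11, 9, 14, 6, 7, 8, 5, 10, 4, 12, 13, 1]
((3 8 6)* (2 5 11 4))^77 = (2 5 11 4)(3 6 8) = [0, 1, 5, 6, 2, 11, 8, 7, 3, 9, 10, 4]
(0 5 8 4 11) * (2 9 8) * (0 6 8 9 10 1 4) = (0 5 2 10 1 4 11 6 8) = [5, 4, 10, 3, 11, 2, 8, 7, 0, 9, 1, 6]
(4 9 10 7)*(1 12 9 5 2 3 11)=[0, 12, 3, 11, 5, 2, 6, 4, 8, 10, 7, 1, 9]=(1 12 9 10 7 4 5 2 3 11)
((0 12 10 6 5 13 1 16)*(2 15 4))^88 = (16)(2 15 4) = [0, 1, 15, 3, 2, 5, 6, 7, 8, 9, 10, 11, 12, 13, 14, 4, 16]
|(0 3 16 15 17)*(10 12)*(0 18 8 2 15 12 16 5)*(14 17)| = 6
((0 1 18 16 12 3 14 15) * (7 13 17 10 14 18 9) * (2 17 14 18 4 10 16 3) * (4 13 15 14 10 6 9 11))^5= [9, 7, 17, 13, 0, 5, 1, 4, 8, 11, 18, 15, 2, 10, 14, 6, 12, 16, 3]= (0 9 11 15 6 1 7 4)(2 17 16 12)(3 13 10 18)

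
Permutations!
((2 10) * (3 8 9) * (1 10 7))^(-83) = (1 10 2 7)(3 8 9) = [0, 10, 7, 8, 4, 5, 6, 1, 9, 3, 2]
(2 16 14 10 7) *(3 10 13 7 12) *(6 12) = [0, 1, 16, 10, 4, 5, 12, 2, 8, 9, 6, 11, 3, 7, 13, 15, 14] = (2 16 14 13 7)(3 10 6 12)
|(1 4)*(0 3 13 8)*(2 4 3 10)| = |(0 10 2 4 1 3 13 8)| = 8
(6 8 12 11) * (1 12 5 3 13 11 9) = [0, 12, 2, 13, 4, 3, 8, 7, 5, 1, 10, 6, 9, 11] = (1 12 9)(3 13 11 6 8 5)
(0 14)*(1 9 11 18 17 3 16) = [14, 9, 2, 16, 4, 5, 6, 7, 8, 11, 10, 18, 12, 13, 0, 15, 1, 3, 17] = (0 14)(1 9 11 18 17 3 16)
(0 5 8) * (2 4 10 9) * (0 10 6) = [5, 1, 4, 3, 6, 8, 0, 7, 10, 2, 9] = (0 5 8 10 9 2 4 6)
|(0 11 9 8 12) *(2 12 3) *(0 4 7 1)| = 10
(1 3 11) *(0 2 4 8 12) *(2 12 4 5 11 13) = (0 12)(1 3 13 2 5 11)(4 8) = [12, 3, 5, 13, 8, 11, 6, 7, 4, 9, 10, 1, 0, 2]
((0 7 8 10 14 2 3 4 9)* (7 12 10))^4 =(0 2)(3 12)(4 10)(9 14) =[2, 1, 0, 12, 10, 5, 6, 7, 8, 14, 4, 11, 3, 13, 9]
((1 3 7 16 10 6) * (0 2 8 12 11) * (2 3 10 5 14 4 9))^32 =(0 2 5)(1 6 10)(3 8 14)(4 7 12)(9 16 11) =[2, 6, 5, 8, 7, 0, 10, 12, 14, 16, 1, 9, 4, 13, 3, 15, 11]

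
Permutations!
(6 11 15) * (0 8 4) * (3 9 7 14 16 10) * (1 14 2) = (0 8 4)(1 14 16 10 3 9 7 2)(6 11 15) = [8, 14, 1, 9, 0, 5, 11, 2, 4, 7, 3, 15, 12, 13, 16, 6, 10]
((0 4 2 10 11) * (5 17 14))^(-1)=(0 11 10 2 4)(5 14 17)=[11, 1, 4, 3, 0, 14, 6, 7, 8, 9, 2, 10, 12, 13, 17, 15, 16, 5]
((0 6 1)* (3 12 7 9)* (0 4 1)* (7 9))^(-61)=(0 6)(1 4)(3 9 12)=[6, 4, 2, 9, 1, 5, 0, 7, 8, 12, 10, 11, 3]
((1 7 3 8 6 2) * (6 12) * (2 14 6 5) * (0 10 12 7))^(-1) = (0 1 2 5 12 10)(3 7 8)(6 14) = [1, 2, 5, 7, 4, 12, 14, 8, 3, 9, 0, 11, 10, 13, 6]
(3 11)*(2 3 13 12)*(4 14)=(2 3 11 13 12)(4 14)=[0, 1, 3, 11, 14, 5, 6, 7, 8, 9, 10, 13, 2, 12, 4]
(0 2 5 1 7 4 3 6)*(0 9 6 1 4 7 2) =[0, 2, 5, 1, 3, 4, 9, 7, 8, 6] =(1 2 5 4 3)(6 9)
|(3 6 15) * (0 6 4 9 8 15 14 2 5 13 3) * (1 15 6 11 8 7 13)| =45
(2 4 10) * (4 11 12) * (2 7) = (2 11 12 4 10 7) = [0, 1, 11, 3, 10, 5, 6, 2, 8, 9, 7, 12, 4]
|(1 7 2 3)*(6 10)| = 4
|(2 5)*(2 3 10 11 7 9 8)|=8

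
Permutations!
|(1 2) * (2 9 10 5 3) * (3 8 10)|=12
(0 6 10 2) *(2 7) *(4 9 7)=[6, 1, 0, 3, 9, 5, 10, 2, 8, 7, 4]=(0 6 10 4 9 7 2)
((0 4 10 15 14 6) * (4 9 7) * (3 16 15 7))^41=(0 6 14 15 16 3 9)(4 7 10)=[6, 1, 2, 9, 7, 5, 14, 10, 8, 0, 4, 11, 12, 13, 15, 16, 3]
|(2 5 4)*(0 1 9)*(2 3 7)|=15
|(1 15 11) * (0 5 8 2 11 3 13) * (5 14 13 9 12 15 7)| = 12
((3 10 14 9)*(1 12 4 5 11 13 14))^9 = (1 10 3 9 14 13 11 5 4 12) = [0, 10, 2, 9, 12, 4, 6, 7, 8, 14, 3, 5, 1, 11, 13]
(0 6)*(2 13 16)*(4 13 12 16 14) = (0 6)(2 12 16)(4 13 14) = [6, 1, 12, 3, 13, 5, 0, 7, 8, 9, 10, 11, 16, 14, 4, 15, 2]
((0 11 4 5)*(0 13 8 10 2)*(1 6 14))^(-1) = (0 2 10 8 13 5 4 11)(1 14 6) = [2, 14, 10, 3, 11, 4, 1, 7, 13, 9, 8, 0, 12, 5, 6]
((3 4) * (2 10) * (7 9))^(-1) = (2 10)(3 4)(7 9) = [0, 1, 10, 4, 3, 5, 6, 9, 8, 7, 2]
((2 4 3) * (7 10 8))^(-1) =(2 3 4)(7 8 10) =[0, 1, 3, 4, 2, 5, 6, 8, 10, 9, 7]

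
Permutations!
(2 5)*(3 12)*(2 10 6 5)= (3 12)(5 10 6)= [0, 1, 2, 12, 4, 10, 5, 7, 8, 9, 6, 11, 3]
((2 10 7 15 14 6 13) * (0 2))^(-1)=(0 13 6 14 15 7 10 2)=[13, 1, 0, 3, 4, 5, 14, 10, 8, 9, 2, 11, 12, 6, 15, 7]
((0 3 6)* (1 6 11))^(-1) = (0 6 1 11 3) = [6, 11, 2, 0, 4, 5, 1, 7, 8, 9, 10, 3]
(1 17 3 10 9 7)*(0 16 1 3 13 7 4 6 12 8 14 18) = (0 16 1 17 13 7 3 10 9 4 6 12 8 14 18) = [16, 17, 2, 10, 6, 5, 12, 3, 14, 4, 9, 11, 8, 7, 18, 15, 1, 13, 0]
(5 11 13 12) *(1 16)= (1 16)(5 11 13 12)= [0, 16, 2, 3, 4, 11, 6, 7, 8, 9, 10, 13, 5, 12, 14, 15, 1]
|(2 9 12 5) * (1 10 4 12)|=|(1 10 4 12 5 2 9)|=7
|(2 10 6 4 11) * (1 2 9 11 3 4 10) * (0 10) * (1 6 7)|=|(0 10 7 1 2 6)(3 4)(9 11)|=6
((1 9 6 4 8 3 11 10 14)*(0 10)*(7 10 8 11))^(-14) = (0 6 14 3 11 9 10 8 4 1 7) = [6, 7, 2, 11, 1, 5, 14, 0, 4, 10, 8, 9, 12, 13, 3]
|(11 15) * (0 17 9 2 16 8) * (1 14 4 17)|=|(0 1 14 4 17 9 2 16 8)(11 15)|=18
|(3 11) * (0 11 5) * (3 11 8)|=|(11)(0 8 3 5)|=4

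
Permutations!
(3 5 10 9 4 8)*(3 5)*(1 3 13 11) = (1 3 13 11)(4 8 5 10 9) = [0, 3, 2, 13, 8, 10, 6, 7, 5, 4, 9, 1, 12, 11]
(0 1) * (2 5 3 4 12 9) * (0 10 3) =(0 1 10 3 4 12 9 2 5) =[1, 10, 5, 4, 12, 0, 6, 7, 8, 2, 3, 11, 9]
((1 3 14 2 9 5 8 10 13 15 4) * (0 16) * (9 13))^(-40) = (16)(1 14 13 4 3 2 15) = [0, 14, 15, 2, 3, 5, 6, 7, 8, 9, 10, 11, 12, 4, 13, 1, 16]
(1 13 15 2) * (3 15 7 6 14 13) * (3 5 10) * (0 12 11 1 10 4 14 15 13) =(0 12 11 1 5 4 14)(2 10 3 13 7 6 15) =[12, 5, 10, 13, 14, 4, 15, 6, 8, 9, 3, 1, 11, 7, 0, 2]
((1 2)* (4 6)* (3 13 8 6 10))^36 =(13) =[0, 1, 2, 3, 4, 5, 6, 7, 8, 9, 10, 11, 12, 13]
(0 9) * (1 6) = (0 9)(1 6) = [9, 6, 2, 3, 4, 5, 1, 7, 8, 0]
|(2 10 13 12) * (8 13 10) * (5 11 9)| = |(2 8 13 12)(5 11 9)| = 12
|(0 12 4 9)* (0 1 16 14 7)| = |(0 12 4 9 1 16 14 7)| = 8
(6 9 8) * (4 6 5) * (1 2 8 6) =(1 2 8 5 4)(6 9) =[0, 2, 8, 3, 1, 4, 9, 7, 5, 6]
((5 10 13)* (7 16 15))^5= [0, 1, 2, 3, 4, 13, 6, 15, 8, 9, 5, 11, 12, 10, 14, 16, 7]= (5 13 10)(7 15 16)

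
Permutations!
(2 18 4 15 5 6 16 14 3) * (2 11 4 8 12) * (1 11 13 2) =[0, 11, 18, 13, 15, 6, 16, 7, 12, 9, 10, 4, 1, 2, 3, 5, 14, 17, 8] =(1 11 4 15 5 6 16 14 3 13 2 18 8 12)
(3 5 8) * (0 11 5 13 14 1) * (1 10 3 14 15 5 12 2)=(0 11 12 2 1)(3 13 15 5 8 14 10)=[11, 0, 1, 13, 4, 8, 6, 7, 14, 9, 3, 12, 2, 15, 10, 5]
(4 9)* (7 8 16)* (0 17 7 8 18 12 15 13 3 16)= [17, 1, 2, 16, 9, 5, 6, 18, 0, 4, 10, 11, 15, 3, 14, 13, 8, 7, 12]= (0 17 7 18 12 15 13 3 16 8)(4 9)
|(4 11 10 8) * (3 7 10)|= |(3 7 10 8 4 11)|= 6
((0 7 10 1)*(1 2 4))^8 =(0 10 4)(1 7 2) =[10, 7, 1, 3, 0, 5, 6, 2, 8, 9, 4]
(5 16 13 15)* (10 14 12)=[0, 1, 2, 3, 4, 16, 6, 7, 8, 9, 14, 11, 10, 15, 12, 5, 13]=(5 16 13 15)(10 14 12)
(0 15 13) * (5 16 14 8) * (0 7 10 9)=(0 15 13 7 10 9)(5 16 14 8)=[15, 1, 2, 3, 4, 16, 6, 10, 5, 0, 9, 11, 12, 7, 8, 13, 14]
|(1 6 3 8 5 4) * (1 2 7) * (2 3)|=4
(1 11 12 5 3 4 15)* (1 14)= (1 11 12 5 3 4 15 14)= [0, 11, 2, 4, 15, 3, 6, 7, 8, 9, 10, 12, 5, 13, 1, 14]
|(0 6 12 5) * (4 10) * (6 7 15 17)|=|(0 7 15 17 6 12 5)(4 10)|=14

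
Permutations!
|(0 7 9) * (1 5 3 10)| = 12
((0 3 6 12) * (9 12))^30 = (12) = [0, 1, 2, 3, 4, 5, 6, 7, 8, 9, 10, 11, 12]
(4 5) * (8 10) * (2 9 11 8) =(2 9 11 8 10)(4 5) =[0, 1, 9, 3, 5, 4, 6, 7, 10, 11, 2, 8]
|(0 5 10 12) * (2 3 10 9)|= |(0 5 9 2 3 10 12)|= 7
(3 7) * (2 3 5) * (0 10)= (0 10)(2 3 7 5)= [10, 1, 3, 7, 4, 2, 6, 5, 8, 9, 0]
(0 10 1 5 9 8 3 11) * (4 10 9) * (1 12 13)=(0 9 8 3 11)(1 5 4 10 12 13)=[9, 5, 2, 11, 10, 4, 6, 7, 3, 8, 12, 0, 13, 1]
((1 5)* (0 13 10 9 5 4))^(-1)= [4, 5, 2, 3, 1, 9, 6, 7, 8, 10, 13, 11, 12, 0]= (0 4 1 5 9 10 13)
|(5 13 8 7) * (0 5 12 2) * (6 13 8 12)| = 8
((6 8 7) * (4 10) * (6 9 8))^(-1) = (4 10)(7 8 9) = [0, 1, 2, 3, 10, 5, 6, 8, 9, 7, 4]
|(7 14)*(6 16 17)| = 6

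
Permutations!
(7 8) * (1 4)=(1 4)(7 8)=[0, 4, 2, 3, 1, 5, 6, 8, 7]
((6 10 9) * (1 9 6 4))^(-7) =(1 4 9)(6 10) =[0, 4, 2, 3, 9, 5, 10, 7, 8, 1, 6]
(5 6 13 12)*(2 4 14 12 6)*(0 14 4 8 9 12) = (0 14)(2 8 9 12 5)(6 13) = [14, 1, 8, 3, 4, 2, 13, 7, 9, 12, 10, 11, 5, 6, 0]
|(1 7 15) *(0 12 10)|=3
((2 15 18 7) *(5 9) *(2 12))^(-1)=[0, 1, 12, 3, 4, 9, 6, 18, 8, 5, 10, 11, 7, 13, 14, 2, 16, 17, 15]=(2 12 7 18 15)(5 9)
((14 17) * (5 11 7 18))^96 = (18) = [0, 1, 2, 3, 4, 5, 6, 7, 8, 9, 10, 11, 12, 13, 14, 15, 16, 17, 18]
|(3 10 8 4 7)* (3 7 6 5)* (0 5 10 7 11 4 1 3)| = 8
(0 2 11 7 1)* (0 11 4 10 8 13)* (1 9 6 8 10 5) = (0 2 4 5 1 11 7 9 6 8 13) = [2, 11, 4, 3, 5, 1, 8, 9, 13, 6, 10, 7, 12, 0]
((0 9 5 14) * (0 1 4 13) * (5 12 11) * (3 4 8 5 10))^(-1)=(0 13 4 3 10 11 12 9)(1 14 5 8)=[13, 14, 2, 10, 3, 8, 6, 7, 1, 0, 11, 12, 9, 4, 5]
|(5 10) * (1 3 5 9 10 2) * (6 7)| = |(1 3 5 2)(6 7)(9 10)| = 4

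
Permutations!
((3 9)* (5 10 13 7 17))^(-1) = (3 9)(5 17 7 13 10) = [0, 1, 2, 9, 4, 17, 6, 13, 8, 3, 5, 11, 12, 10, 14, 15, 16, 7]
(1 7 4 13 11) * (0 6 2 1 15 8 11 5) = (0 6 2 1 7 4 13 5)(8 11 15) = [6, 7, 1, 3, 13, 0, 2, 4, 11, 9, 10, 15, 12, 5, 14, 8]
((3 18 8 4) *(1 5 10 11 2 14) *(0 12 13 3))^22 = (0 12 13 3 18 8 4)(1 2 10)(5 14 11) = [12, 2, 10, 18, 0, 14, 6, 7, 4, 9, 1, 5, 13, 3, 11, 15, 16, 17, 8]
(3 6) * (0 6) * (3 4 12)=(0 6 4 12 3)=[6, 1, 2, 0, 12, 5, 4, 7, 8, 9, 10, 11, 3]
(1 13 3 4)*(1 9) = (1 13 3 4 9) = [0, 13, 2, 4, 9, 5, 6, 7, 8, 1, 10, 11, 12, 3]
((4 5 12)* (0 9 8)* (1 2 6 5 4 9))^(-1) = [8, 0, 1, 3, 4, 6, 2, 7, 9, 12, 10, 11, 5] = (0 8 9 12 5 6 2 1)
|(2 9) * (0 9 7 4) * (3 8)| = 10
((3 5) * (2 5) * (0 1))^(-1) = [1, 0, 3, 5, 4, 2] = (0 1)(2 3 5)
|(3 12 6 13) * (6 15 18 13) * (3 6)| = |(3 12 15 18 13 6)| = 6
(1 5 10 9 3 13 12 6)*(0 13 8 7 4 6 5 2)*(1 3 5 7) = [13, 2, 0, 8, 6, 10, 3, 4, 1, 5, 9, 11, 7, 12] = (0 13 12 7 4 6 3 8 1 2)(5 10 9)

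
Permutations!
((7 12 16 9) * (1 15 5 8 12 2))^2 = (1 5 12 9 2 15 8 16 7) = [0, 5, 15, 3, 4, 12, 6, 1, 16, 2, 10, 11, 9, 13, 14, 8, 7]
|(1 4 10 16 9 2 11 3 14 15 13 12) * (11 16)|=9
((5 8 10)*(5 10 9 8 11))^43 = [0, 1, 2, 3, 4, 11, 6, 7, 9, 8, 10, 5] = (5 11)(8 9)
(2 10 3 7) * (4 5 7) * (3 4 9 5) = (2 10 4 3 9 5 7) = [0, 1, 10, 9, 3, 7, 6, 2, 8, 5, 4]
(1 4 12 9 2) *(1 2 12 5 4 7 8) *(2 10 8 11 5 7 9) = (1 9 12 2 10 8)(4 7 11 5) = [0, 9, 10, 3, 7, 4, 6, 11, 1, 12, 8, 5, 2]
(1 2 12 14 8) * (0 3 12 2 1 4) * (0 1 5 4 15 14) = (0 3 12)(1 5 4)(8 15 14) = [3, 5, 2, 12, 1, 4, 6, 7, 15, 9, 10, 11, 0, 13, 8, 14]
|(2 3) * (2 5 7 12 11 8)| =7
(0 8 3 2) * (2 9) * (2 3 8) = (0 2)(3 9) = [2, 1, 0, 9, 4, 5, 6, 7, 8, 3]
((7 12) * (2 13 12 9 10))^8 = (2 12 9)(7 10 13) = [0, 1, 12, 3, 4, 5, 6, 10, 8, 2, 13, 11, 9, 7]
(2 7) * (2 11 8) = [0, 1, 7, 3, 4, 5, 6, 11, 2, 9, 10, 8] = (2 7 11 8)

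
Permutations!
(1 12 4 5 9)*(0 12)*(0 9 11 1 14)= (0 12 4 5 11 1 9 14)= [12, 9, 2, 3, 5, 11, 6, 7, 8, 14, 10, 1, 4, 13, 0]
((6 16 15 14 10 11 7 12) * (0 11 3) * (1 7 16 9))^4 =(0 14 11 10 16 3 15)(1 9 6 12 7) =[14, 9, 2, 15, 4, 5, 12, 1, 8, 6, 16, 10, 7, 13, 11, 0, 3]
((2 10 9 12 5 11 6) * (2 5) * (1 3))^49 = (1 3)(2 10 9 12)(5 11 6) = [0, 3, 10, 1, 4, 11, 5, 7, 8, 12, 9, 6, 2]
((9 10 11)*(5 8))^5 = [0, 1, 2, 3, 4, 8, 6, 7, 5, 11, 9, 10] = (5 8)(9 11 10)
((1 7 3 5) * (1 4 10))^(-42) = [0, 1, 2, 3, 4, 5, 6, 7, 8, 9, 10] = (10)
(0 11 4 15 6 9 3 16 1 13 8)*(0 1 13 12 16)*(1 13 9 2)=(0 11 4 15 6 2 1 12 16 9 3)(8 13)=[11, 12, 1, 0, 15, 5, 2, 7, 13, 3, 10, 4, 16, 8, 14, 6, 9]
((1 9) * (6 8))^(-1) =(1 9)(6 8) =[0, 9, 2, 3, 4, 5, 8, 7, 6, 1]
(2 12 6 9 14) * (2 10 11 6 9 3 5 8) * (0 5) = (0 5 8 2 12 9 14 10 11 6 3) = [5, 1, 12, 0, 4, 8, 3, 7, 2, 14, 11, 6, 9, 13, 10]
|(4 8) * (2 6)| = 2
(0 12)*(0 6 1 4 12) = [0, 4, 2, 3, 12, 5, 1, 7, 8, 9, 10, 11, 6] = (1 4 12 6)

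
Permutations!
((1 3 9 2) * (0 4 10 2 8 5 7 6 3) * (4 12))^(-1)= [1, 2, 10, 6, 12, 8, 7, 5, 9, 3, 4, 11, 0]= (0 1 2 10 4 12)(3 6 7 5 8 9)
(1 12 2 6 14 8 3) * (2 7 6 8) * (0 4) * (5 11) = (0 4)(1 12 7 6 14 2 8 3)(5 11) = [4, 12, 8, 1, 0, 11, 14, 6, 3, 9, 10, 5, 7, 13, 2]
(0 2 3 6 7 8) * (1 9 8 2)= (0 1 9 8)(2 3 6 7)= [1, 9, 3, 6, 4, 5, 7, 2, 0, 8]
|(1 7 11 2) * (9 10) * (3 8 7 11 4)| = 12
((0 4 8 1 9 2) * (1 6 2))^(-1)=(0 2 6 8 4)(1 9)=[2, 9, 6, 3, 0, 5, 8, 7, 4, 1]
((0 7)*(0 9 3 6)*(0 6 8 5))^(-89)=[7, 1, 2, 8, 4, 0, 6, 9, 5, 3]=(0 7 9 3 8 5)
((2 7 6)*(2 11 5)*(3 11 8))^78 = (2 7 6 8 3 11 5) = [0, 1, 7, 11, 4, 2, 8, 6, 3, 9, 10, 5]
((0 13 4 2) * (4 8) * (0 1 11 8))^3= (0 13)(1 4 11 2 8)= [13, 4, 8, 3, 11, 5, 6, 7, 1, 9, 10, 2, 12, 0]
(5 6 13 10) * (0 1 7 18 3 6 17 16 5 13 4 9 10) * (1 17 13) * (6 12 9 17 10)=(0 10 1 7 18 3 12 9 6 4 17 16 5 13)=[10, 7, 2, 12, 17, 13, 4, 18, 8, 6, 1, 11, 9, 0, 14, 15, 5, 16, 3]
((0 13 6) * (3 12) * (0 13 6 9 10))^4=[10, 1, 2, 3, 4, 5, 0, 7, 8, 13, 9, 11, 12, 6]=(0 10 9 13 6)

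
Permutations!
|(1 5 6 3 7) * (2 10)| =10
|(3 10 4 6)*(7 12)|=|(3 10 4 6)(7 12)|=4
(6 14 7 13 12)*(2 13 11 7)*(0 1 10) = [1, 10, 13, 3, 4, 5, 14, 11, 8, 9, 0, 7, 6, 12, 2] = (0 1 10)(2 13 12 6 14)(7 11)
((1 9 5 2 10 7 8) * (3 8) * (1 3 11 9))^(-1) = [0, 1, 5, 8, 4, 9, 6, 10, 3, 11, 2, 7] = (2 5 9 11 7 10)(3 8)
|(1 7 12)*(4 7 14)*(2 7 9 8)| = |(1 14 4 9 8 2 7 12)| = 8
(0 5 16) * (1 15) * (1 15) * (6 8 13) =(0 5 16)(6 8 13) =[5, 1, 2, 3, 4, 16, 8, 7, 13, 9, 10, 11, 12, 6, 14, 15, 0]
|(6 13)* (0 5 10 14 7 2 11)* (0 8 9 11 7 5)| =|(2 7)(5 10 14)(6 13)(8 9 11)| =6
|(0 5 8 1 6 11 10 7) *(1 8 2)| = |(0 5 2 1 6 11 10 7)| = 8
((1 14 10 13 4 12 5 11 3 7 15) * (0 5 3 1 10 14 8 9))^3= (0 1)(3 10 12 15 4 7 13)(5 8)(9 11)= [1, 0, 2, 10, 7, 8, 6, 13, 5, 11, 12, 9, 15, 3, 14, 4]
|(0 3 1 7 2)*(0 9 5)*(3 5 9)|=4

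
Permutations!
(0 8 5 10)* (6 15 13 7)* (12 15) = (0 8 5 10)(6 12 15 13 7) = [8, 1, 2, 3, 4, 10, 12, 6, 5, 9, 0, 11, 15, 7, 14, 13]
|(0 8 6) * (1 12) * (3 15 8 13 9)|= 14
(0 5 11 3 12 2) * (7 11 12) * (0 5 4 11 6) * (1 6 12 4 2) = (0 2 5 4 11 3 7 12 1 6) = [2, 6, 5, 7, 11, 4, 0, 12, 8, 9, 10, 3, 1]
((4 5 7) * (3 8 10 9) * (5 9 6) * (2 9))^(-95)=(2 10 4 8 7 3 5 9 6)=[0, 1, 10, 5, 8, 9, 2, 3, 7, 6, 4]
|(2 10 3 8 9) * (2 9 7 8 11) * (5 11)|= 10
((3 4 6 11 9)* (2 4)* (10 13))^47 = [0, 1, 3, 9, 2, 5, 4, 7, 8, 11, 13, 6, 12, 10] = (2 3 9 11 6 4)(10 13)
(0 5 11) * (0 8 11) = (0 5)(8 11) = [5, 1, 2, 3, 4, 0, 6, 7, 11, 9, 10, 8]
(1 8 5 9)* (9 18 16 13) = (1 8 5 18 16 13 9) = [0, 8, 2, 3, 4, 18, 6, 7, 5, 1, 10, 11, 12, 9, 14, 15, 13, 17, 16]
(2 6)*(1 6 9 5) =(1 6 2 9 5) =[0, 6, 9, 3, 4, 1, 2, 7, 8, 5]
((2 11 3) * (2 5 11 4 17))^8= (2 17 4)(3 11 5)= [0, 1, 17, 11, 2, 3, 6, 7, 8, 9, 10, 5, 12, 13, 14, 15, 16, 4]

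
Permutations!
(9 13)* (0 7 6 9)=[7, 1, 2, 3, 4, 5, 9, 6, 8, 13, 10, 11, 12, 0]=(0 7 6 9 13)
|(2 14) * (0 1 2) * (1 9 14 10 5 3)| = |(0 9 14)(1 2 10 5 3)| = 15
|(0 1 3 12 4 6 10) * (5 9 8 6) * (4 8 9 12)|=9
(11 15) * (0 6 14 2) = (0 6 14 2)(11 15) = [6, 1, 0, 3, 4, 5, 14, 7, 8, 9, 10, 15, 12, 13, 2, 11]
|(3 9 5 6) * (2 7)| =|(2 7)(3 9 5 6)| =4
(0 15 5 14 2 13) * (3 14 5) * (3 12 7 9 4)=(0 15 12 7 9 4 3 14 2 13)=[15, 1, 13, 14, 3, 5, 6, 9, 8, 4, 10, 11, 7, 0, 2, 12]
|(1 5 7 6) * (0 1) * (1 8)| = 6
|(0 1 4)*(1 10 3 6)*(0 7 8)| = 8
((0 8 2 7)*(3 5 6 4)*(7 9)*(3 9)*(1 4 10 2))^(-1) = (0 7 9 4 1 8)(2 10 6 5 3) = [7, 8, 10, 2, 1, 3, 5, 9, 0, 4, 6]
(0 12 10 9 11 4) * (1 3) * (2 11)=(0 12 10 9 2 11 4)(1 3)=[12, 3, 11, 1, 0, 5, 6, 7, 8, 2, 9, 4, 10]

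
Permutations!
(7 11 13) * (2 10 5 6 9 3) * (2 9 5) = (2 10)(3 9)(5 6)(7 11 13) = [0, 1, 10, 9, 4, 6, 5, 11, 8, 3, 2, 13, 12, 7]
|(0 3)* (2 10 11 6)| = 4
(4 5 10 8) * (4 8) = (4 5 10) = [0, 1, 2, 3, 5, 10, 6, 7, 8, 9, 4]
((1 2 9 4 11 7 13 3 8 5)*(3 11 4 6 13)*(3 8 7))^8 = (1 8 3 13 9)(2 5 7 11 6) = [0, 8, 5, 13, 4, 7, 2, 11, 3, 1, 10, 6, 12, 9]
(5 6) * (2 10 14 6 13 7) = (2 10 14 6 5 13 7) = [0, 1, 10, 3, 4, 13, 5, 2, 8, 9, 14, 11, 12, 7, 6]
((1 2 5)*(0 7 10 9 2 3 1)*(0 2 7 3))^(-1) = (0 1 3)(2 5)(7 9 10) = [1, 3, 5, 0, 4, 2, 6, 9, 8, 10, 7]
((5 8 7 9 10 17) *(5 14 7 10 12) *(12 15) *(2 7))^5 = (2 5)(7 8)(9 10)(12 14)(15 17) = [0, 1, 5, 3, 4, 2, 6, 8, 7, 10, 9, 11, 14, 13, 12, 17, 16, 15]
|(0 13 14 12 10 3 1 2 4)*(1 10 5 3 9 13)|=28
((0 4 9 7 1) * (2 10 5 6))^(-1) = (0 1 7 9 4)(2 6 5 10) = [1, 7, 6, 3, 0, 10, 5, 9, 8, 4, 2]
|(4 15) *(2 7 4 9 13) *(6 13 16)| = 8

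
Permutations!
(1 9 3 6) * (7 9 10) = (1 10 7 9 3 6) = [0, 10, 2, 6, 4, 5, 1, 9, 8, 3, 7]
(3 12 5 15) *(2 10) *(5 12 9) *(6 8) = (2 10)(3 9 5 15)(6 8) = [0, 1, 10, 9, 4, 15, 8, 7, 6, 5, 2, 11, 12, 13, 14, 3]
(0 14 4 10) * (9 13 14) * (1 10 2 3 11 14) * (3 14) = (0 9 13 1 10)(2 14 4)(3 11) = [9, 10, 14, 11, 2, 5, 6, 7, 8, 13, 0, 3, 12, 1, 4]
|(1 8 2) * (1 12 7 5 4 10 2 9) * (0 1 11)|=30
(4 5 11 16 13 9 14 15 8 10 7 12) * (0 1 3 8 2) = [1, 3, 0, 8, 5, 11, 6, 12, 10, 14, 7, 16, 4, 9, 15, 2, 13] = (0 1 3 8 10 7 12 4 5 11 16 13 9 14 15 2)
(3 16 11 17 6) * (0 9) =[9, 1, 2, 16, 4, 5, 3, 7, 8, 0, 10, 17, 12, 13, 14, 15, 11, 6] =(0 9)(3 16 11 17 6)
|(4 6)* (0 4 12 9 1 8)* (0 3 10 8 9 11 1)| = |(0 4 6 12 11 1 9)(3 10 8)| = 21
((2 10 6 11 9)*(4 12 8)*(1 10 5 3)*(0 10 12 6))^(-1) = (0 10)(1 3 5 2 9 11 6 4 8 12) = [10, 3, 9, 5, 8, 2, 4, 7, 12, 11, 0, 6, 1]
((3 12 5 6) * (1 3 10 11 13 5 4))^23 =(1 4 12 3)(5 11 6 13 10) =[0, 4, 2, 1, 12, 11, 13, 7, 8, 9, 5, 6, 3, 10]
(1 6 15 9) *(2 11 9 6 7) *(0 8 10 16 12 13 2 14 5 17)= (0 8 10 16 12 13 2 11 9 1 7 14 5 17)(6 15)= [8, 7, 11, 3, 4, 17, 15, 14, 10, 1, 16, 9, 13, 2, 5, 6, 12, 0]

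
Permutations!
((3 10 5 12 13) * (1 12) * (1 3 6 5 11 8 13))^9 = [0, 12, 2, 11, 4, 10, 3, 7, 6, 9, 8, 13, 1, 5] = (1 12)(3 11 13 5 10 8 6)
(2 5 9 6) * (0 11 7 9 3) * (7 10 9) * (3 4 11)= (0 3)(2 5 4 11 10 9 6)= [3, 1, 5, 0, 11, 4, 2, 7, 8, 6, 9, 10]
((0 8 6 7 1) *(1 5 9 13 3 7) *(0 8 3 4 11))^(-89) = [11, 8, 2, 0, 13, 7, 1, 3, 6, 5, 10, 4, 12, 9] = (0 11 4 13 9 5 7 3)(1 8 6)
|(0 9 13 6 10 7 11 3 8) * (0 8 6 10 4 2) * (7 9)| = |(0 7 11 3 6 4 2)(9 13 10)| = 21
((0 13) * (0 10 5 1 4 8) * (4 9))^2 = (0 10 1 4)(5 9 8 13) = [10, 4, 2, 3, 0, 9, 6, 7, 13, 8, 1, 11, 12, 5]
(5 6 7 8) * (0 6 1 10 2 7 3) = (0 6 3)(1 10 2 7 8 5) = [6, 10, 7, 0, 4, 1, 3, 8, 5, 9, 2]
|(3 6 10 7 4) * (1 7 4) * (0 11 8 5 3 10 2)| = |(0 11 8 5 3 6 2)(1 7)(4 10)| = 14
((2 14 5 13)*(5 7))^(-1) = (2 13 5 7 14) = [0, 1, 13, 3, 4, 7, 6, 14, 8, 9, 10, 11, 12, 5, 2]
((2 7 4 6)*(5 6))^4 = (2 6 5 4 7) = [0, 1, 6, 3, 7, 4, 5, 2]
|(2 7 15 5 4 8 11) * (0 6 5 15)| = 8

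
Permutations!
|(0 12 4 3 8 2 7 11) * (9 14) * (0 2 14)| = 21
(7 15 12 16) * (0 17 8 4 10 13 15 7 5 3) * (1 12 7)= (0 17 8 4 10 13 15 7 1 12 16 5 3)= [17, 12, 2, 0, 10, 3, 6, 1, 4, 9, 13, 11, 16, 15, 14, 7, 5, 8]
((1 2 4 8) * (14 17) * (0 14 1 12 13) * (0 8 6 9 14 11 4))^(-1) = [2, 17, 1, 3, 11, 5, 4, 7, 13, 6, 10, 0, 8, 12, 9, 15, 16, 14] = (0 2 1 17 14 9 6 4 11)(8 13 12)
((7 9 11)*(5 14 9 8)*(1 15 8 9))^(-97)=(1 5 15 14 8)(7 11 9)=[0, 5, 2, 3, 4, 15, 6, 11, 1, 7, 10, 9, 12, 13, 8, 14]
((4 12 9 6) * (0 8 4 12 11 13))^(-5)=(13)(6 12 9)=[0, 1, 2, 3, 4, 5, 12, 7, 8, 6, 10, 11, 9, 13]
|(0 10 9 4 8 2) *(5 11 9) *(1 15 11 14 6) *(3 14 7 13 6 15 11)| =|(0 10 5 7 13 6 1 11 9 4 8 2)(3 14 15)| =12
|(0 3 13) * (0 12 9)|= |(0 3 13 12 9)|= 5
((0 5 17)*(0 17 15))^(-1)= (17)(0 15 5)= [15, 1, 2, 3, 4, 0, 6, 7, 8, 9, 10, 11, 12, 13, 14, 5, 16, 17]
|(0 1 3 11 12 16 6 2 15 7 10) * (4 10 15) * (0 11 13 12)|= 22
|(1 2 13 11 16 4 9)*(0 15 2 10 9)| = |(0 15 2 13 11 16 4)(1 10 9)| = 21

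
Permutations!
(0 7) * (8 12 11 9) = (0 7)(8 12 11 9) = [7, 1, 2, 3, 4, 5, 6, 0, 12, 8, 10, 9, 11]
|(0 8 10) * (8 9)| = |(0 9 8 10)| = 4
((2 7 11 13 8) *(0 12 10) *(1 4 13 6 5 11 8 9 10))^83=(0 10 9 13 4 1 12)(2 8 7)(5 6 11)=[10, 12, 8, 3, 1, 6, 11, 2, 7, 13, 9, 5, 0, 4]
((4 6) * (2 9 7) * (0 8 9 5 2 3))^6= (0 8 9 7 3)= [8, 1, 2, 0, 4, 5, 6, 3, 9, 7]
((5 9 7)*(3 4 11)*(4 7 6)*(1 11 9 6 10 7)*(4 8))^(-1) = (1 3 11)(4 8 6 5 7 10 9) = [0, 3, 2, 11, 8, 7, 5, 10, 6, 4, 9, 1]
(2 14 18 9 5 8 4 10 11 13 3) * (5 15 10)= [0, 1, 14, 2, 5, 8, 6, 7, 4, 15, 11, 13, 12, 3, 18, 10, 16, 17, 9]= (2 14 18 9 15 10 11 13 3)(4 5 8)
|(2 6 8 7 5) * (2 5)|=4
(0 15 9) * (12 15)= [12, 1, 2, 3, 4, 5, 6, 7, 8, 0, 10, 11, 15, 13, 14, 9]= (0 12 15 9)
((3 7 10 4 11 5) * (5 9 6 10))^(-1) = [0, 1, 2, 5, 10, 7, 9, 3, 8, 11, 6, 4] = (3 5 7)(4 10 6 9 11)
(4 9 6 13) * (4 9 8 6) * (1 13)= [0, 13, 2, 3, 8, 5, 1, 7, 6, 4, 10, 11, 12, 9]= (1 13 9 4 8 6)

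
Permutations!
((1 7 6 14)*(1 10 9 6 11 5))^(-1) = (1 5 11 7)(6 9 10 14) = [0, 5, 2, 3, 4, 11, 9, 1, 8, 10, 14, 7, 12, 13, 6]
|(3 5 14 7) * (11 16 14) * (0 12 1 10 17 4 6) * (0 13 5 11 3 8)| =15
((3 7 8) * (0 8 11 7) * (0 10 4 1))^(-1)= (0 1 4 10 3 8)(7 11)= [1, 4, 2, 8, 10, 5, 6, 11, 0, 9, 3, 7]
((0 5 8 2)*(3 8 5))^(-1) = (0 2 8 3) = [2, 1, 8, 0, 4, 5, 6, 7, 3]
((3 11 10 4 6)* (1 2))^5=(11)(1 2)=[0, 2, 1, 3, 4, 5, 6, 7, 8, 9, 10, 11]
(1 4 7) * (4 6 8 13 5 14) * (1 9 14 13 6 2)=(1 2)(4 7 9 14)(5 13)(6 8)=[0, 2, 1, 3, 7, 13, 8, 9, 6, 14, 10, 11, 12, 5, 4]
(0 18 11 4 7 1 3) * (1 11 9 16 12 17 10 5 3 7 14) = (0 18 9 16 12 17 10 5 3)(1 7 11 4 14) = [18, 7, 2, 0, 14, 3, 6, 11, 8, 16, 5, 4, 17, 13, 1, 15, 12, 10, 9]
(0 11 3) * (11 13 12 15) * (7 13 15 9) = (0 15 11 3)(7 13 12 9) = [15, 1, 2, 0, 4, 5, 6, 13, 8, 7, 10, 3, 9, 12, 14, 11]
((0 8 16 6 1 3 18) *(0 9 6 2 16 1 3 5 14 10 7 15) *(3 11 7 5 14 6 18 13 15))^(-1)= (0 15 13 3 7 11 6 5 10 14 1 8)(2 16)(9 18)= [15, 8, 16, 7, 4, 10, 5, 11, 0, 18, 14, 6, 12, 3, 1, 13, 2, 17, 9]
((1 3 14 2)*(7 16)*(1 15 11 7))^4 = (1 15)(2 16)(3 11)(7 14) = [0, 15, 16, 11, 4, 5, 6, 14, 8, 9, 10, 3, 12, 13, 7, 1, 2]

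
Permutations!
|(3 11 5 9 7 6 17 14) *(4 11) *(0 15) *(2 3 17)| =|(0 15)(2 3 4 11 5 9 7 6)(14 17)| =8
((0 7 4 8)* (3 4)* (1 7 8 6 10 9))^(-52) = (1 6 7 10 3 9 4) = [0, 6, 2, 9, 1, 5, 7, 10, 8, 4, 3]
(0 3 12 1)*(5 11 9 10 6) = [3, 0, 2, 12, 4, 11, 5, 7, 8, 10, 6, 9, 1] = (0 3 12 1)(5 11 9 10 6)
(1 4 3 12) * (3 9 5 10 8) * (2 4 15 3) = (1 15 3 12)(2 4 9 5 10 8) = [0, 15, 4, 12, 9, 10, 6, 7, 2, 5, 8, 11, 1, 13, 14, 3]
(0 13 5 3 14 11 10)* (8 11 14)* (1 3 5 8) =(14)(0 13 8 11 10)(1 3) =[13, 3, 2, 1, 4, 5, 6, 7, 11, 9, 0, 10, 12, 8, 14]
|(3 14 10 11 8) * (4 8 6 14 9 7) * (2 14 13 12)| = 35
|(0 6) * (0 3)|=|(0 6 3)|=3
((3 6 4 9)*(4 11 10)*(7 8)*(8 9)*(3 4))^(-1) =(3 10 11 6)(4 9 7 8) =[0, 1, 2, 10, 9, 5, 3, 8, 4, 7, 11, 6]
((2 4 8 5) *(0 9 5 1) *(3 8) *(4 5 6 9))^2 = (9)(0 3 1 4 8) = [3, 4, 2, 1, 8, 5, 6, 7, 0, 9]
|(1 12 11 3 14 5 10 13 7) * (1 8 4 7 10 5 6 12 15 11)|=42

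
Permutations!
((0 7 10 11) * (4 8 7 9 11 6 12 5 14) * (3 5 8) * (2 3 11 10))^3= (0 6 7 5 11 10 8 3 4 9 12 2 14)= [6, 1, 14, 4, 9, 11, 7, 5, 3, 12, 8, 10, 2, 13, 0]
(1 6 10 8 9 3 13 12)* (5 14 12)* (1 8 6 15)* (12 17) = (1 15)(3 13 5 14 17 12 8 9)(6 10) = [0, 15, 2, 13, 4, 14, 10, 7, 9, 3, 6, 11, 8, 5, 17, 1, 16, 12]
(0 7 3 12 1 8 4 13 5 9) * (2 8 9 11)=(0 7 3 12 1 9)(2 8 4 13 5 11)=[7, 9, 8, 12, 13, 11, 6, 3, 4, 0, 10, 2, 1, 5]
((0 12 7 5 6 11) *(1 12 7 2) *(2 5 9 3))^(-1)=[11, 2, 3, 9, 4, 12, 5, 0, 8, 7, 10, 6, 1]=(0 11 6 5 12 1 2 3 9 7)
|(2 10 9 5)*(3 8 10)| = |(2 3 8 10 9 5)| = 6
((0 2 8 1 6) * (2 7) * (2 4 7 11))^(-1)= (0 6 1 8 2 11)(4 7)= [6, 8, 11, 3, 7, 5, 1, 4, 2, 9, 10, 0]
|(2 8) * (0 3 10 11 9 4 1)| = |(0 3 10 11 9 4 1)(2 8)| = 14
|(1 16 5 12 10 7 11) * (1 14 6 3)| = |(1 16 5 12 10 7 11 14 6 3)| = 10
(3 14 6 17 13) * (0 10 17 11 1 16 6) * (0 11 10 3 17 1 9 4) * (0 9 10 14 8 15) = (0 3 8 15)(1 16 6 14 11 10)(4 9)(13 17) = [3, 16, 2, 8, 9, 5, 14, 7, 15, 4, 1, 10, 12, 17, 11, 0, 6, 13]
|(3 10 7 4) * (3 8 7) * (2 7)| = 4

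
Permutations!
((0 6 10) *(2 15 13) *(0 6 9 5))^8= (0 5 9)(2 13 15)= [5, 1, 13, 3, 4, 9, 6, 7, 8, 0, 10, 11, 12, 15, 14, 2]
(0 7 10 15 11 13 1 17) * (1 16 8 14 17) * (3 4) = (0 7 10 15 11 13 16 8 14 17)(3 4) = [7, 1, 2, 4, 3, 5, 6, 10, 14, 9, 15, 13, 12, 16, 17, 11, 8, 0]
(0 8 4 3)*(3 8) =(0 3)(4 8) =[3, 1, 2, 0, 8, 5, 6, 7, 4]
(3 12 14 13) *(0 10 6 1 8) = (0 10 6 1 8)(3 12 14 13) = [10, 8, 2, 12, 4, 5, 1, 7, 0, 9, 6, 11, 14, 3, 13]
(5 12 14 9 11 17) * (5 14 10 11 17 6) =(5 12 10 11 6)(9 17 14) =[0, 1, 2, 3, 4, 12, 5, 7, 8, 17, 11, 6, 10, 13, 9, 15, 16, 14]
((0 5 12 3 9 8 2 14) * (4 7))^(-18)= (0 2 9 12)(3 5 14 8)= [2, 1, 9, 5, 4, 14, 6, 7, 3, 12, 10, 11, 0, 13, 8]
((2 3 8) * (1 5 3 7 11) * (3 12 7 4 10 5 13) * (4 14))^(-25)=(1 11 7 12 5 10 4 14 2 8 3 13)=[0, 11, 8, 13, 14, 10, 6, 12, 3, 9, 4, 7, 5, 1, 2]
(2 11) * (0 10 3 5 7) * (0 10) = (2 11)(3 5 7 10) = [0, 1, 11, 5, 4, 7, 6, 10, 8, 9, 3, 2]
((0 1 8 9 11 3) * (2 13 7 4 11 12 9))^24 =[4, 11, 0, 7, 2, 5, 6, 8, 3, 9, 10, 13, 12, 1] =(0 4 2)(1 11 13)(3 7 8)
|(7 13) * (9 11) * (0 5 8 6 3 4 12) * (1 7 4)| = |(0 5 8 6 3 1 7 13 4 12)(9 11)| = 10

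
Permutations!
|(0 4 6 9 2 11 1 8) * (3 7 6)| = 10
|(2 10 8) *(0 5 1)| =3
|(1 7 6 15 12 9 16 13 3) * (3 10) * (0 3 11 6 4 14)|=|(0 3 1 7 4 14)(6 15 12 9 16 13 10 11)|=24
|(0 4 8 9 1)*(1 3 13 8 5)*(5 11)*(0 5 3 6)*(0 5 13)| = 12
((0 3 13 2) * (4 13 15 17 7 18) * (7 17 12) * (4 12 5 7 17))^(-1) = [2, 1, 13, 0, 17, 15, 6, 5, 8, 9, 10, 11, 18, 4, 14, 3, 16, 12, 7] = (0 2 13 4 17 12 18 7 5 15 3)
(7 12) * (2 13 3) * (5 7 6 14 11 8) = (2 13 3)(5 7 12 6 14 11 8) = [0, 1, 13, 2, 4, 7, 14, 12, 5, 9, 10, 8, 6, 3, 11]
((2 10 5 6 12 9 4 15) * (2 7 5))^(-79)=[0, 1, 10, 3, 12, 15, 7, 4, 8, 6, 2, 11, 5, 13, 14, 9]=(2 10)(4 12 5 15 9 6 7)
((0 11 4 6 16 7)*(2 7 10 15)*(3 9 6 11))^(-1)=[7, 1, 15, 0, 11, 5, 9, 2, 8, 3, 16, 4, 12, 13, 14, 10, 6]=(0 7 2 15 10 16 6 9 3)(4 11)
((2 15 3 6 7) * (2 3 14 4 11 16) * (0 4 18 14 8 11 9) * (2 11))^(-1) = [9, 1, 8, 7, 0, 5, 3, 6, 15, 4, 10, 16, 12, 13, 18, 2, 11, 17, 14] = (0 9 4)(2 8 15)(3 7 6)(11 16)(14 18)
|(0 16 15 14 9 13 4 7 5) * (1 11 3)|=9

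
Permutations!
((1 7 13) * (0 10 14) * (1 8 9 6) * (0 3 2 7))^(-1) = (0 1 6 9 8 13 7 2 3 14 10) = [1, 6, 3, 14, 4, 5, 9, 2, 13, 8, 0, 11, 12, 7, 10]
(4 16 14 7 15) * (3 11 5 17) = (3 11 5 17)(4 16 14 7 15) = [0, 1, 2, 11, 16, 17, 6, 15, 8, 9, 10, 5, 12, 13, 7, 4, 14, 3]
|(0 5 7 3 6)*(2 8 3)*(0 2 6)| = |(0 5 7 6 2 8 3)| = 7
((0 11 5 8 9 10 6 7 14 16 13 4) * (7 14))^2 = (0 5 9 6 16 4 11 8 10 14 13) = [5, 1, 2, 3, 11, 9, 16, 7, 10, 6, 14, 8, 12, 0, 13, 15, 4]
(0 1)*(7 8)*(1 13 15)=(0 13 15 1)(7 8)=[13, 0, 2, 3, 4, 5, 6, 8, 7, 9, 10, 11, 12, 15, 14, 1]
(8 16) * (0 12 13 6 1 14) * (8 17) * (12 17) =(0 17 8 16 12 13 6 1 14) =[17, 14, 2, 3, 4, 5, 1, 7, 16, 9, 10, 11, 13, 6, 0, 15, 12, 8]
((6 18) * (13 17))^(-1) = (6 18)(13 17) = [0, 1, 2, 3, 4, 5, 18, 7, 8, 9, 10, 11, 12, 17, 14, 15, 16, 13, 6]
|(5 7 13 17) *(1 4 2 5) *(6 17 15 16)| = 10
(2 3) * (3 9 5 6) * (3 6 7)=[0, 1, 9, 2, 4, 7, 6, 3, 8, 5]=(2 9 5 7 3)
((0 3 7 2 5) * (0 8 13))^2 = (0 7 5 13 3 2 8) = [7, 1, 8, 2, 4, 13, 6, 5, 0, 9, 10, 11, 12, 3]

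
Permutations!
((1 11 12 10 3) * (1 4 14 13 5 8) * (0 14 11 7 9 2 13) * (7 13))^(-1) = [14, 8, 9, 10, 3, 13, 6, 2, 5, 7, 12, 4, 11, 1, 0] = (0 14)(1 8 5 13)(2 9 7)(3 10 12 11 4)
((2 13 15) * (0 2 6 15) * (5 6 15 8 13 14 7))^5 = [6, 1, 8, 3, 4, 2, 14, 0, 7, 9, 10, 11, 12, 5, 13, 15] = (15)(0 6 14 13 5 2 8 7)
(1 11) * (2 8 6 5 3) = (1 11)(2 8 6 5 3) = [0, 11, 8, 2, 4, 3, 5, 7, 6, 9, 10, 1]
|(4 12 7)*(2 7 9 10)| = 6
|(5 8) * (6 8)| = |(5 6 8)| = 3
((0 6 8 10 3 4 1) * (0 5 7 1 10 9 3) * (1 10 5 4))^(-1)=(0 10 7 5 4 1 3 9 8 6)=[10, 3, 2, 9, 1, 4, 0, 5, 6, 8, 7]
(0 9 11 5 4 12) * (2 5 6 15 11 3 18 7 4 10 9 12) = [12, 1, 5, 18, 2, 10, 15, 4, 8, 3, 9, 6, 0, 13, 14, 11, 16, 17, 7] = (0 12)(2 5 10 9 3 18 7 4)(6 15 11)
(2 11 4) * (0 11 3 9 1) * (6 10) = (0 11 4 2 3 9 1)(6 10) = [11, 0, 3, 9, 2, 5, 10, 7, 8, 1, 6, 4]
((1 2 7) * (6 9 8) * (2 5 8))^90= (1 7 2 9 6 8 5)= [0, 7, 9, 3, 4, 1, 8, 2, 5, 6]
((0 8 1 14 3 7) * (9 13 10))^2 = (0 1 3)(7 8 14)(9 10 13) = [1, 3, 2, 0, 4, 5, 6, 8, 14, 10, 13, 11, 12, 9, 7]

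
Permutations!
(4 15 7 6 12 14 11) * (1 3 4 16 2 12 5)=(1 3 4 15 7 6 5)(2 12 14 11 16)=[0, 3, 12, 4, 15, 1, 5, 6, 8, 9, 10, 16, 14, 13, 11, 7, 2]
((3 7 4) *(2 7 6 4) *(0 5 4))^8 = (7)(0 3 5 6 4) = [3, 1, 2, 5, 0, 6, 4, 7]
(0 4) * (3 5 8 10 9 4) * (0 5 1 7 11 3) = (1 7 11 3)(4 5 8 10 9) = [0, 7, 2, 1, 5, 8, 6, 11, 10, 4, 9, 3]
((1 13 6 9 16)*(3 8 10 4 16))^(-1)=[0, 16, 2, 9, 10, 5, 13, 7, 3, 6, 8, 11, 12, 1, 14, 15, 4]=(1 16 4 10 8 3 9 6 13)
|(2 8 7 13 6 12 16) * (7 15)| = |(2 8 15 7 13 6 12 16)| = 8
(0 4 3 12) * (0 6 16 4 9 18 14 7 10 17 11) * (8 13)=[9, 1, 2, 12, 3, 5, 16, 10, 13, 18, 17, 0, 6, 8, 7, 15, 4, 11, 14]=(0 9 18 14 7 10 17 11)(3 12 6 16 4)(8 13)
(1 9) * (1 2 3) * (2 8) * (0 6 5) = (0 6 5)(1 9 8 2 3) = [6, 9, 3, 1, 4, 0, 5, 7, 2, 8]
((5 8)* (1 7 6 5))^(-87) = (1 5 7 8 6) = [0, 5, 2, 3, 4, 7, 1, 8, 6]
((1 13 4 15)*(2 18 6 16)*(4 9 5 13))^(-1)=(1 15 4)(2 16 6 18)(5 9 13)=[0, 15, 16, 3, 1, 9, 18, 7, 8, 13, 10, 11, 12, 5, 14, 4, 6, 17, 2]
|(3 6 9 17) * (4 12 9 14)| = 7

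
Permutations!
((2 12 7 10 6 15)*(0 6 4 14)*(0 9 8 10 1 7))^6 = [6, 1, 12, 3, 14, 5, 15, 7, 10, 8, 4, 11, 0, 13, 9, 2] = (0 6 15 2 12)(4 14 9 8 10)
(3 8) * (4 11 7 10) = [0, 1, 2, 8, 11, 5, 6, 10, 3, 9, 4, 7] = (3 8)(4 11 7 10)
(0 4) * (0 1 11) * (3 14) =[4, 11, 2, 14, 1, 5, 6, 7, 8, 9, 10, 0, 12, 13, 3] =(0 4 1 11)(3 14)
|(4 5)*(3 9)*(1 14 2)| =|(1 14 2)(3 9)(4 5)| =6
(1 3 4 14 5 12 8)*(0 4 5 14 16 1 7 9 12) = (0 4 16 1 3 5)(7 9 12 8) = [4, 3, 2, 5, 16, 0, 6, 9, 7, 12, 10, 11, 8, 13, 14, 15, 1]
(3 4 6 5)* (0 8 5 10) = (0 8 5 3 4 6 10) = [8, 1, 2, 4, 6, 3, 10, 7, 5, 9, 0]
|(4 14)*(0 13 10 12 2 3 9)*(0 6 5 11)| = 10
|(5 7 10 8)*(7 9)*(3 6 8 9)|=12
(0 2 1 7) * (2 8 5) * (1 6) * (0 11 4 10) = (0 8 5 2 6 1 7 11 4 10) = [8, 7, 6, 3, 10, 2, 1, 11, 5, 9, 0, 4]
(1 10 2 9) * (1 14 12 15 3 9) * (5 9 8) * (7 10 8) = (1 8 5 9 14 12 15 3 7 10 2) = [0, 8, 1, 7, 4, 9, 6, 10, 5, 14, 2, 11, 15, 13, 12, 3]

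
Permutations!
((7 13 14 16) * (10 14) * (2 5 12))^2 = (2 12 5)(7 10 16 13 14) = [0, 1, 12, 3, 4, 2, 6, 10, 8, 9, 16, 11, 5, 14, 7, 15, 13]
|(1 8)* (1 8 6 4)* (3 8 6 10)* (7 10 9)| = 8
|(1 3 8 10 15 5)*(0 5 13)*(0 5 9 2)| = |(0 9 2)(1 3 8 10 15 13 5)| = 21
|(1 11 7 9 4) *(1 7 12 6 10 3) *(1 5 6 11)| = |(3 5 6 10)(4 7 9)(11 12)| = 12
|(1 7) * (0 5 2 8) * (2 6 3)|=|(0 5 6 3 2 8)(1 7)|=6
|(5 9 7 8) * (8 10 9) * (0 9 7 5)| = |(0 9 5 8)(7 10)| = 4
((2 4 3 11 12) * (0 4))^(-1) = (0 2 12 11 3 4) = [2, 1, 12, 4, 0, 5, 6, 7, 8, 9, 10, 3, 11]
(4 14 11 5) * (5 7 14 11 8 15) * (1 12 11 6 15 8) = [0, 12, 2, 3, 6, 4, 15, 14, 8, 9, 10, 7, 11, 13, 1, 5] = (1 12 11 7 14)(4 6 15 5)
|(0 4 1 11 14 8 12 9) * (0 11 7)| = |(0 4 1 7)(8 12 9 11 14)| = 20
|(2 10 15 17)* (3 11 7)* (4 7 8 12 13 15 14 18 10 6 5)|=|(2 6 5 4 7 3 11 8 12 13 15 17)(10 14 18)|=12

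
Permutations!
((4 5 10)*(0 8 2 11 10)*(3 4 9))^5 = [9, 1, 4, 2, 11, 10, 6, 7, 3, 8, 0, 5] = (0 9 8 3 2 4 11 5 10)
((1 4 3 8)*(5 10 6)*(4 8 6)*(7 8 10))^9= [0, 10, 2, 6, 3, 7, 5, 8, 1, 9, 4]= (1 10 4 3 6 5 7 8)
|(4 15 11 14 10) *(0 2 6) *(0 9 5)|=|(0 2 6 9 5)(4 15 11 14 10)|=5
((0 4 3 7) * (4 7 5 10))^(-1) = (0 7)(3 4 10 5) = [7, 1, 2, 4, 10, 3, 6, 0, 8, 9, 5]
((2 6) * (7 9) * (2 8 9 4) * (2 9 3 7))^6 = (2 9 4 7 3 8 6) = [0, 1, 9, 8, 7, 5, 2, 3, 6, 4]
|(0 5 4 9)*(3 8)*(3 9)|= |(0 5 4 3 8 9)|= 6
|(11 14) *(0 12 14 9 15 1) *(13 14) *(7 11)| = 9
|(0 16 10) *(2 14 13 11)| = |(0 16 10)(2 14 13 11)| = 12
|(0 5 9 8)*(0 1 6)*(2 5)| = |(0 2 5 9 8 1 6)| = 7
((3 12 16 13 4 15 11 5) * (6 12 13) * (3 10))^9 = [0, 1, 2, 4, 11, 3, 6, 7, 8, 9, 13, 10, 12, 15, 14, 5, 16] = (16)(3 4 11 10 13 15 5)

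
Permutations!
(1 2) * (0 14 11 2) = (0 14 11 2 1) = [14, 0, 1, 3, 4, 5, 6, 7, 8, 9, 10, 2, 12, 13, 11]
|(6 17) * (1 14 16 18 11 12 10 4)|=|(1 14 16 18 11 12 10 4)(6 17)|=8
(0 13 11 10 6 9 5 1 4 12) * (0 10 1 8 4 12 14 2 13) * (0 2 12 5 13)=(0 2)(1 5 8 4 14 12 10 6 9 13 11)=[2, 5, 0, 3, 14, 8, 9, 7, 4, 13, 6, 1, 10, 11, 12]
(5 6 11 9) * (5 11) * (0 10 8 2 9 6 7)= (0 10 8 2 9 11 6 5 7)= [10, 1, 9, 3, 4, 7, 5, 0, 2, 11, 8, 6]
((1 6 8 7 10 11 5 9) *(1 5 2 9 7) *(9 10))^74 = (1 8 6)(2 11 10)(5 9 7) = [0, 8, 11, 3, 4, 9, 1, 5, 6, 7, 2, 10]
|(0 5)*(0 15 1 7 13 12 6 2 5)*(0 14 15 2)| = 8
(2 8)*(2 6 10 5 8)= [0, 1, 2, 3, 4, 8, 10, 7, 6, 9, 5]= (5 8 6 10)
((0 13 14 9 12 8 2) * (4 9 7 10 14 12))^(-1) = (0 2 8 12 13)(4 9)(7 14 10) = [2, 1, 8, 3, 9, 5, 6, 14, 12, 4, 7, 11, 13, 0, 10]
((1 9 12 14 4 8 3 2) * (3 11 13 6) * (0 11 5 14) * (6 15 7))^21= [12, 2, 3, 6, 8, 14, 7, 15, 5, 1, 10, 0, 9, 11, 4, 13]= (0 12 9 1 2 3 6 7 15 13 11)(4 8 5 14)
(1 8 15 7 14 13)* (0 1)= (0 1 8 15 7 14 13)= [1, 8, 2, 3, 4, 5, 6, 14, 15, 9, 10, 11, 12, 0, 13, 7]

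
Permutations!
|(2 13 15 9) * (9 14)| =5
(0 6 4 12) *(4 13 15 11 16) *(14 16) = [6, 1, 2, 3, 12, 5, 13, 7, 8, 9, 10, 14, 0, 15, 16, 11, 4] = (0 6 13 15 11 14 16 4 12)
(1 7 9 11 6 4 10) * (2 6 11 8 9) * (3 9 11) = (1 7 2 6 4 10)(3 9 8 11) = [0, 7, 6, 9, 10, 5, 4, 2, 11, 8, 1, 3]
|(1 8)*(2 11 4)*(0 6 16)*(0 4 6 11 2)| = 10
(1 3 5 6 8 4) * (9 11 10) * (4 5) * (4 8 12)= (1 3 8 5 6 12 4)(9 11 10)= [0, 3, 2, 8, 1, 6, 12, 7, 5, 11, 9, 10, 4]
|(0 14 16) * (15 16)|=|(0 14 15 16)|=4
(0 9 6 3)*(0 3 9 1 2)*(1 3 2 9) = (0 3 2)(1 9 6) = [3, 9, 0, 2, 4, 5, 1, 7, 8, 6]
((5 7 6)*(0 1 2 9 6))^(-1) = (0 7 5 6 9 2 1) = [7, 0, 1, 3, 4, 6, 9, 5, 8, 2]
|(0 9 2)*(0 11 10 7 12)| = |(0 9 2 11 10 7 12)| = 7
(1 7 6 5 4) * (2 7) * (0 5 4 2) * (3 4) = (0 5 2 7 6 3 4 1) = [5, 0, 7, 4, 1, 2, 3, 6]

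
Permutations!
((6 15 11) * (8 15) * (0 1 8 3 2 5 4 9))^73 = (0 2 15 9 3 8 4 6 1 5 11) = [2, 5, 15, 8, 6, 11, 1, 7, 4, 3, 10, 0, 12, 13, 14, 9]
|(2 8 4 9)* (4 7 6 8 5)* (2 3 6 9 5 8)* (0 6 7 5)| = |(0 6 2 8 5 4)(3 7 9)| = 6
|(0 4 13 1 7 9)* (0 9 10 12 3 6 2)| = 10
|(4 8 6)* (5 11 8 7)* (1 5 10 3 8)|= 6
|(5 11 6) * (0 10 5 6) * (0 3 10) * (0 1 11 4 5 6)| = |(0 1 11 3 10 6)(4 5)| = 6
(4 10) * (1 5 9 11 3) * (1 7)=(1 5 9 11 3 7)(4 10)=[0, 5, 2, 7, 10, 9, 6, 1, 8, 11, 4, 3]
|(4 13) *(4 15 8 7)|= 5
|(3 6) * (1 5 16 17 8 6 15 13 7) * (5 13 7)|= 10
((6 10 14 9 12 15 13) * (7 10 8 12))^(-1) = (6 13 15 12 8)(7 9 14 10) = [0, 1, 2, 3, 4, 5, 13, 9, 6, 14, 7, 11, 8, 15, 10, 12]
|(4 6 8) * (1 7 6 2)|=|(1 7 6 8 4 2)|=6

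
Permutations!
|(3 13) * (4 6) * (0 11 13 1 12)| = 6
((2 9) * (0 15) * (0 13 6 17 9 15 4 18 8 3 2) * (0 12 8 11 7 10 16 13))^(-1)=(0 15 2 3 8 12 9 17 6 13 16 10 7 11 18 4)=[15, 1, 3, 8, 0, 5, 13, 11, 12, 17, 7, 18, 9, 16, 14, 2, 10, 6, 4]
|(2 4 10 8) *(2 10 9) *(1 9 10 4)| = |(1 9 2)(4 10 8)| = 3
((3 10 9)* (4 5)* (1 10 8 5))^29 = (1 10 9 3 8 5 4) = [0, 10, 2, 8, 1, 4, 6, 7, 5, 3, 9]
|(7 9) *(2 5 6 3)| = 4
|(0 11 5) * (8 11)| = |(0 8 11 5)| = 4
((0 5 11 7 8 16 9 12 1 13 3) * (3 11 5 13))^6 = (0 9 11 1 8)(3 16 13 12 7) = [9, 8, 2, 16, 4, 5, 6, 3, 0, 11, 10, 1, 7, 12, 14, 15, 13]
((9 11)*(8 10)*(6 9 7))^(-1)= [0, 1, 2, 3, 4, 5, 7, 11, 10, 6, 8, 9]= (6 7 11 9)(8 10)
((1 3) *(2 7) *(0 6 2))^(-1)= (0 7 2 6)(1 3)= [7, 3, 6, 1, 4, 5, 0, 2]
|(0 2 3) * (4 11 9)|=|(0 2 3)(4 11 9)|=3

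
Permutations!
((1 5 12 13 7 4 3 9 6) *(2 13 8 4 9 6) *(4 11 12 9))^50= [0, 7, 6, 2, 9, 4, 13, 5, 12, 3, 10, 8, 11, 1]= (1 7 5 4 9 3 2 6 13)(8 12 11)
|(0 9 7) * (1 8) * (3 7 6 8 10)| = |(0 9 6 8 1 10 3 7)| = 8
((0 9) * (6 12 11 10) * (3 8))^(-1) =(0 9)(3 8)(6 10 11 12) =[9, 1, 2, 8, 4, 5, 10, 7, 3, 0, 11, 12, 6]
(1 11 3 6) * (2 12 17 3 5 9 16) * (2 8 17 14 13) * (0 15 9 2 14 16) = [15, 11, 12, 6, 4, 2, 1, 7, 17, 0, 10, 5, 16, 14, 13, 9, 8, 3] = (0 15 9)(1 11 5 2 12 16 8 17 3 6)(13 14)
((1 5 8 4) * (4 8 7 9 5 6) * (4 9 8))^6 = (1 4 8 7 5 9 6) = [0, 4, 2, 3, 8, 9, 1, 5, 7, 6]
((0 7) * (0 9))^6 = (9) = [0, 1, 2, 3, 4, 5, 6, 7, 8, 9]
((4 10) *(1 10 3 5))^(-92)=(1 3 10 5 4)=[0, 3, 2, 10, 1, 4, 6, 7, 8, 9, 5]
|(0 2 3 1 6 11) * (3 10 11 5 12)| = |(0 2 10 11)(1 6 5 12 3)| = 20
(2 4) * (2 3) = (2 4 3) = [0, 1, 4, 2, 3]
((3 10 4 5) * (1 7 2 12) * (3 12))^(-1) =[0, 12, 7, 2, 10, 4, 6, 1, 8, 9, 3, 11, 5] =(1 12 5 4 10 3 2 7)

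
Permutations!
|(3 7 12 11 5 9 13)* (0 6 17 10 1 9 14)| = |(0 6 17 10 1 9 13 3 7 12 11 5 14)| = 13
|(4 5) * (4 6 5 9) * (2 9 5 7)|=|(2 9 4 5 6 7)|=6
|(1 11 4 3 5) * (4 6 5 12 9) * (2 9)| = 20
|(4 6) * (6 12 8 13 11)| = |(4 12 8 13 11 6)| = 6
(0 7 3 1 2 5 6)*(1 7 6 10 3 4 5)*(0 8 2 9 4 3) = [6, 9, 1, 7, 5, 10, 8, 3, 2, 4, 0] = (0 6 8 2 1 9 4 5 10)(3 7)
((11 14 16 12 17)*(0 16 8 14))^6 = (0 16 12 17 11) = [16, 1, 2, 3, 4, 5, 6, 7, 8, 9, 10, 0, 17, 13, 14, 15, 12, 11]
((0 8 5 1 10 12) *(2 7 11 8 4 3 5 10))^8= (0 8 2 3 12 11 1 4 10 7 5)= [8, 4, 3, 12, 10, 0, 6, 5, 2, 9, 7, 1, 11]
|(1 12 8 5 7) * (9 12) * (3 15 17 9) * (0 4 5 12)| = |(0 4 5 7 1 3 15 17 9)(8 12)| = 18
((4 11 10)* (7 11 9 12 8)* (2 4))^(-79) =[0, 1, 4, 3, 9, 5, 6, 11, 7, 12, 2, 10, 8] =(2 4 9 12 8 7 11 10)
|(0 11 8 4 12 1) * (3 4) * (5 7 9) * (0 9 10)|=11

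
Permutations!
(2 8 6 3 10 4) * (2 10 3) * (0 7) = (0 7)(2 8 6)(4 10) = [7, 1, 8, 3, 10, 5, 2, 0, 6, 9, 4]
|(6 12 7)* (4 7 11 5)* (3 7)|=|(3 7 6 12 11 5 4)|=7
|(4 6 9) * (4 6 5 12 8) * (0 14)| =4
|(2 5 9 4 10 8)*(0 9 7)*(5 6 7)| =|(0 9 4 10 8 2 6 7)| =8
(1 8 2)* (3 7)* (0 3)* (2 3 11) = [11, 8, 1, 7, 4, 5, 6, 0, 3, 9, 10, 2] = (0 11 2 1 8 3 7)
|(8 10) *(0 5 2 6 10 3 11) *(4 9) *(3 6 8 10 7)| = |(0 5 2 8 6 7 3 11)(4 9)| = 8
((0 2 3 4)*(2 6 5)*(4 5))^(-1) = (0 4 6)(2 5 3) = [4, 1, 5, 2, 6, 3, 0]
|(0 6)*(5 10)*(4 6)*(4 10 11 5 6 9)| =6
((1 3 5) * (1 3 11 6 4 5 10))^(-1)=(1 10 3 5 4 6 11)=[0, 10, 2, 5, 6, 4, 11, 7, 8, 9, 3, 1]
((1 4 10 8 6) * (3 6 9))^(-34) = (1 4 10 8 9 3 6) = [0, 4, 2, 6, 10, 5, 1, 7, 9, 3, 8]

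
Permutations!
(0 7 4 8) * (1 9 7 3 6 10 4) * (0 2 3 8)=(0 8 2 3 6 10 4)(1 9 7)=[8, 9, 3, 6, 0, 5, 10, 1, 2, 7, 4]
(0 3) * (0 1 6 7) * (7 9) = (0 3 1 6 9 7) = [3, 6, 2, 1, 4, 5, 9, 0, 8, 7]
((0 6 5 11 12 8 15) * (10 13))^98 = (15) = [0, 1, 2, 3, 4, 5, 6, 7, 8, 9, 10, 11, 12, 13, 14, 15]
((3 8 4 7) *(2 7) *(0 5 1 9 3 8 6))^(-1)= (0 6 3 9 1 5)(2 4 8 7)= [6, 5, 4, 9, 8, 0, 3, 2, 7, 1]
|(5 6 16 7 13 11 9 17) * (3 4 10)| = 24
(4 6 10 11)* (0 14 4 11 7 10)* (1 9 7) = [14, 9, 2, 3, 6, 5, 0, 10, 8, 7, 1, 11, 12, 13, 4] = (0 14 4 6)(1 9 7 10)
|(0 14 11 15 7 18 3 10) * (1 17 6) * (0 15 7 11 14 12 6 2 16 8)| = |(0 12 6 1 17 2 16 8)(3 10 15 11 7 18)| = 24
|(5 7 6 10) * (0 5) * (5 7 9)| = 4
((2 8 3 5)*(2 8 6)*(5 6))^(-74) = (2 5 8 3 6) = [0, 1, 5, 6, 4, 8, 2, 7, 3]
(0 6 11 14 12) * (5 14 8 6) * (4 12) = (0 5 14 4 12)(6 11 8) = [5, 1, 2, 3, 12, 14, 11, 7, 6, 9, 10, 8, 0, 13, 4]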